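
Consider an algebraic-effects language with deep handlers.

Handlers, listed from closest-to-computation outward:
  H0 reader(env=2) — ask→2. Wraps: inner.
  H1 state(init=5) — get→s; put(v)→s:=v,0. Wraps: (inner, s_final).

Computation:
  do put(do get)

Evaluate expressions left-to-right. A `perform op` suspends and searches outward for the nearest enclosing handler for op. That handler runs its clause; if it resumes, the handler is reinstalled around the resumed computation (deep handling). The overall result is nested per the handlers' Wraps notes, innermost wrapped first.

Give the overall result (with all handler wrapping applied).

Answer: (0, 5)

Step-by-step:
get @ H1 ⇒ 5
put(5) @ H1 ⇒ s:=5
H0 returns 0
H1 returns (0, 5)
= (0, 5)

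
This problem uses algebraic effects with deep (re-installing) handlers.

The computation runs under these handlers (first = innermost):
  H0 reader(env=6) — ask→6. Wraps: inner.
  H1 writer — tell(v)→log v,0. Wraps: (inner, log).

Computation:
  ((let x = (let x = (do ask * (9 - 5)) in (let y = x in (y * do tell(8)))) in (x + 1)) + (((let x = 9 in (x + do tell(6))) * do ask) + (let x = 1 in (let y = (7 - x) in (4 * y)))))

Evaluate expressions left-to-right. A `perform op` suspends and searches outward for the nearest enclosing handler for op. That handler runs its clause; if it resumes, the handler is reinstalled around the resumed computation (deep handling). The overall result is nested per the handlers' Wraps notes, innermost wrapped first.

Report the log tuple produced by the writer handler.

Working:
ask @ H0 ⇒ 6
tell(8) @ H1 ⇒ log+=8
tell(6) @ H1 ⇒ log+=6
ask @ H0 ⇒ 6
H0 returns 79
H1 returns (79, (8, 6))
= (79, (8, 6))

Answer: (8, 6)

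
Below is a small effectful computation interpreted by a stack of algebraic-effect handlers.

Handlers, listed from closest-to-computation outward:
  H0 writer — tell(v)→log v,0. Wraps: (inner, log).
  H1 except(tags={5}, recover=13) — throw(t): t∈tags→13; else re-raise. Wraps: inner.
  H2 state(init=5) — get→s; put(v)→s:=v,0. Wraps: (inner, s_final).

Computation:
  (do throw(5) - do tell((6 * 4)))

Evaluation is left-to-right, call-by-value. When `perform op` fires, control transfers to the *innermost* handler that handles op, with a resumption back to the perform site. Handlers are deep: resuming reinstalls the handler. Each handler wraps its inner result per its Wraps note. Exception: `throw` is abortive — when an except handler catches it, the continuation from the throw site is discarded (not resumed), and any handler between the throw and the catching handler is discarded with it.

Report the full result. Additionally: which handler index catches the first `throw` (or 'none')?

Answer: (13, 5) ; first throw caught by: H1

Evaluation trace:
throw(5) @ H1 caught ⇒ 13
H2 returns (13, 5)
= (13, 5)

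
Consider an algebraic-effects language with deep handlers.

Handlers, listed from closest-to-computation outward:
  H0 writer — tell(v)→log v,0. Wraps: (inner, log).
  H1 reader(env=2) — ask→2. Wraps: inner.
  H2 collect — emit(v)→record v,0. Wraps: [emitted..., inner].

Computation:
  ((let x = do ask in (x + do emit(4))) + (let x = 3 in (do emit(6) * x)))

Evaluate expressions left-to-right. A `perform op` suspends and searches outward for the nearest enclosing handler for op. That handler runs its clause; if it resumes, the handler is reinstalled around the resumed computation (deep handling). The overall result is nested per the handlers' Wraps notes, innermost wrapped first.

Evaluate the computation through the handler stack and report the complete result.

Answer: [4, 6, (2, ())]

Step-by-step:
ask @ H1 ⇒ 2
emit(4) @ H2 ⇒ out+=4
emit(6) @ H2 ⇒ out+=6
H0 returns (2, ())
H1 returns (2, ())
H2 returns [4, 6, (2, ())]
= [4, 6, (2, ())]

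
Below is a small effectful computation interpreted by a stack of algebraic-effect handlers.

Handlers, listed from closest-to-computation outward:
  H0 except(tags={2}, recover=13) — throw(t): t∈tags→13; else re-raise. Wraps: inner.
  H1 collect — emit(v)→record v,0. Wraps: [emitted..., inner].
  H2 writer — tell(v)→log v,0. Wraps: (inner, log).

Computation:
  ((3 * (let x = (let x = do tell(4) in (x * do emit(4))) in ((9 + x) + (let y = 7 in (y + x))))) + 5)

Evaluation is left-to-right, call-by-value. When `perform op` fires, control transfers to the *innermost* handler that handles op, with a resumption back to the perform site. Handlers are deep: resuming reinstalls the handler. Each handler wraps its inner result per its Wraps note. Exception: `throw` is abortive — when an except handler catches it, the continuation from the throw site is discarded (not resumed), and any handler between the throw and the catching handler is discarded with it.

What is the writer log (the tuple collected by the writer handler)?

Step-by-step:
tell(4) @ H2 ⇒ log+=4
emit(4) @ H1 ⇒ out+=4
H0 returns 53
H1 returns [4, 53]
H2 returns ([4, 53], (4))
= ([4, 53], (4))

Answer: (4)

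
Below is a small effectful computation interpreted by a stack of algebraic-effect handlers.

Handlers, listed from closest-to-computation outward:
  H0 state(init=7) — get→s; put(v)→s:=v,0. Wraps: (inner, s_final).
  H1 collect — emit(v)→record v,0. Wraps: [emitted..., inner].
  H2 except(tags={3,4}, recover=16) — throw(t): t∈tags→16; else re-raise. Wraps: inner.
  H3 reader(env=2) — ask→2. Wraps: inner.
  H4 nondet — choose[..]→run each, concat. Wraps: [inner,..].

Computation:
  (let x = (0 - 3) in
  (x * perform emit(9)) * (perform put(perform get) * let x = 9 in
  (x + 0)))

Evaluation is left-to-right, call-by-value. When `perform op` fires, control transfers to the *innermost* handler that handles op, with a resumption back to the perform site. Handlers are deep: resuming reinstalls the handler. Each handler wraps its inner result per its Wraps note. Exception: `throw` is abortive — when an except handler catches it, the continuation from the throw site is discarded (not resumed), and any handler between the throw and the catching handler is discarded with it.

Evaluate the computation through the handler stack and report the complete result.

Answer: [[9, (0, 7)]]

Working:
emit(9) @ H1 ⇒ out+=9
get @ H0 ⇒ 7
put(7) @ H0 ⇒ s:=7
H0 returns (0, 7)
H1 returns [9, (0, 7)]
H2 returns [9, (0, 7)]
H3 returns [9, (0, 7)]
H4 returns [[9, (0, 7)]]
= [[9, (0, 7)]]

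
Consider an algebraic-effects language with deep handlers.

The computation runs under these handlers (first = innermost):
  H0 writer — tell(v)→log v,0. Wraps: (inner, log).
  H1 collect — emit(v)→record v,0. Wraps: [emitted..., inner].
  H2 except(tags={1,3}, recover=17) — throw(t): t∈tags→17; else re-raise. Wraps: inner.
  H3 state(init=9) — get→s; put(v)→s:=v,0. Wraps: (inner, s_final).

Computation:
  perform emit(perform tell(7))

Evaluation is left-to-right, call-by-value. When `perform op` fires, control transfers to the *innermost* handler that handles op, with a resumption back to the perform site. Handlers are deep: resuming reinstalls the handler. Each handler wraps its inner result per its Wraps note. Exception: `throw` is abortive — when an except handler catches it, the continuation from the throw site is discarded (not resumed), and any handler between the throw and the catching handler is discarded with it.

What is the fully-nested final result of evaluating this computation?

Step-by-step:
tell(7) @ H0 ⇒ log+=7
emit(0) @ H1 ⇒ out+=0
H0 returns (0, (7))
H1 returns [0, (0, (7))]
H2 returns [0, (0, (7))]
H3 returns ([0, (0, (7))], 9)
= ([0, (0, (7))], 9)

Answer: ([0, (0, (7))], 9)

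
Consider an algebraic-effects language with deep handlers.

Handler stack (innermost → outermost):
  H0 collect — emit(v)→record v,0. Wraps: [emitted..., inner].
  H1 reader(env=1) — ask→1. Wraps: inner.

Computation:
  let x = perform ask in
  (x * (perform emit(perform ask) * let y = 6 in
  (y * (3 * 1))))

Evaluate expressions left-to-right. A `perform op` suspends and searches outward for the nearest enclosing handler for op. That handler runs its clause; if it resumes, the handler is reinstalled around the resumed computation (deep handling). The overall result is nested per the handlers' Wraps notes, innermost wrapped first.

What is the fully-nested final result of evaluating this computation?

Step-by-step:
ask @ H1 ⇒ 1
ask @ H1 ⇒ 1
emit(1) @ H0 ⇒ out+=1
H0 returns [1, 0]
H1 returns [1, 0]
= [1, 0]

Answer: [1, 0]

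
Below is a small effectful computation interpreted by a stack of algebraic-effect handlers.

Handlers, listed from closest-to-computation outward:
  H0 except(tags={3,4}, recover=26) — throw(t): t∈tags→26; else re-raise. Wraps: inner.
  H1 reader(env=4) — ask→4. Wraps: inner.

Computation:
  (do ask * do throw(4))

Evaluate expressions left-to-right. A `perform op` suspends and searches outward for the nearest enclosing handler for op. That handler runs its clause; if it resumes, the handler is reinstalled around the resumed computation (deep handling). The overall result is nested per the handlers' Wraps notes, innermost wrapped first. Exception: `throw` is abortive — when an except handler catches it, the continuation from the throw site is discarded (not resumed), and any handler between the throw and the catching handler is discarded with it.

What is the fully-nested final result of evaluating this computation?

Answer: 26

Working:
ask @ H1 ⇒ 4
throw(4) @ H0 caught ⇒ 26
H1 returns 26
= 26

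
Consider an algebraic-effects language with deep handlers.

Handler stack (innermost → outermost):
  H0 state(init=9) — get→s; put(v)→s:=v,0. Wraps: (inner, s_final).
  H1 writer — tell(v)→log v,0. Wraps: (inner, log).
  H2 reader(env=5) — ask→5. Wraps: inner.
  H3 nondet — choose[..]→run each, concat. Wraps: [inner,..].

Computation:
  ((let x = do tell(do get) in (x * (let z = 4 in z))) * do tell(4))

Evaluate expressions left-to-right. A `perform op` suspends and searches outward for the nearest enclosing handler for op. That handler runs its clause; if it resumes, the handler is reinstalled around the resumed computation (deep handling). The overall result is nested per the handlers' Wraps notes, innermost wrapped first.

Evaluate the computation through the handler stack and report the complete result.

Evaluation trace:
get @ H0 ⇒ 9
tell(9) @ H1 ⇒ log+=9
tell(4) @ H1 ⇒ log+=4
H0 returns (0, 9)
H1 returns ((0, 9), (9, 4))
H2 returns ((0, 9), (9, 4))
H3 returns [((0, 9), (9, 4))]
= [((0, 9), (9, 4))]

Answer: [((0, 9), (9, 4))]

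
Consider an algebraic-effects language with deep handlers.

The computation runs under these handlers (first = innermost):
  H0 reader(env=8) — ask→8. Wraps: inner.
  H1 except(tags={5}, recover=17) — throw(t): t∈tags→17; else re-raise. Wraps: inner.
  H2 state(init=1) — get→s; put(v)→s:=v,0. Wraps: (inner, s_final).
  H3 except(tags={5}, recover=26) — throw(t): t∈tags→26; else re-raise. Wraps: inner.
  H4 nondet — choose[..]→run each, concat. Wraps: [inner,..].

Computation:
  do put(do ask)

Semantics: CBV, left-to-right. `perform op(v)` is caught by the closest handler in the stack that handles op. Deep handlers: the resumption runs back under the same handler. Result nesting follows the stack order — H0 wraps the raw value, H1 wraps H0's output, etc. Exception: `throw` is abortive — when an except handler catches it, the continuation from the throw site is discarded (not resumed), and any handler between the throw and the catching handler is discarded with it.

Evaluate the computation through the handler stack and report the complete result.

Working:
ask @ H0 ⇒ 8
put(8) @ H2 ⇒ s:=8
H0 returns 0
H1 returns 0
H2 returns (0, 8)
H3 returns (0, 8)
H4 returns [(0, 8)]
= [(0, 8)]

Answer: [(0, 8)]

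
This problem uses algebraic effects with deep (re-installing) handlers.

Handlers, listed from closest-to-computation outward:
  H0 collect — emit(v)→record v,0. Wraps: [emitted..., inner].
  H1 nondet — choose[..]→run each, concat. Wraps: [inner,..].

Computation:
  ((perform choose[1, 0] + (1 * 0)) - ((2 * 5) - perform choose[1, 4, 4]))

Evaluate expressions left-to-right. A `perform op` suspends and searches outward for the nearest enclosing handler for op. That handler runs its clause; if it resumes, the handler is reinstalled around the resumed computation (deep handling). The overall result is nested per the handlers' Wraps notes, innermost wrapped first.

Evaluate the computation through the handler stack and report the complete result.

Evaluation trace:
choose[1, 0] @ H1
  branch[0] choose=1:
    choose[1, 4, 4] @ H1
      branch[0] choose=1:
        H0 returns [-8]
        H1 returns [[-8]]
      branch[1] choose=4:
        H0 returns [-5]
        H1 returns [[-5]]
      branch[2] choose=4:
        H0 returns [-5]
        H1 returns [[-5]]
  branch[1] choose=0:
    choose[1, 4, 4] @ H1
      branch[0] choose=1:
        H0 returns [-9]
        H1 returns [[-9]]
      branch[1] choose=4:
        H0 returns [-6]
        H1 returns [[-6]]
      branch[2] choose=4:
        H0 returns [-6]
        H1 returns [[-6]]
= [[-8], [-5], [-5], [-9], [-6], [-6]]

Answer: [[-8], [-5], [-5], [-9], [-6], [-6]]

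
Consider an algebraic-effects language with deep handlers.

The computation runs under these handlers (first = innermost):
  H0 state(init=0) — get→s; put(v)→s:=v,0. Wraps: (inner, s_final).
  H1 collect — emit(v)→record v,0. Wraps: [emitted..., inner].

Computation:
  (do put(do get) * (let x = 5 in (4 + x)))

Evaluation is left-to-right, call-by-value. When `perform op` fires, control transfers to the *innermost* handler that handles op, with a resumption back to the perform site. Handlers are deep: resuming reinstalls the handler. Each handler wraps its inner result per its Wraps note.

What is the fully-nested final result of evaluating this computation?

Answer: [(0, 0)]

Step-by-step:
get @ H0 ⇒ 0
put(0) @ H0 ⇒ s:=0
H0 returns (0, 0)
H1 returns [(0, 0)]
= [(0, 0)]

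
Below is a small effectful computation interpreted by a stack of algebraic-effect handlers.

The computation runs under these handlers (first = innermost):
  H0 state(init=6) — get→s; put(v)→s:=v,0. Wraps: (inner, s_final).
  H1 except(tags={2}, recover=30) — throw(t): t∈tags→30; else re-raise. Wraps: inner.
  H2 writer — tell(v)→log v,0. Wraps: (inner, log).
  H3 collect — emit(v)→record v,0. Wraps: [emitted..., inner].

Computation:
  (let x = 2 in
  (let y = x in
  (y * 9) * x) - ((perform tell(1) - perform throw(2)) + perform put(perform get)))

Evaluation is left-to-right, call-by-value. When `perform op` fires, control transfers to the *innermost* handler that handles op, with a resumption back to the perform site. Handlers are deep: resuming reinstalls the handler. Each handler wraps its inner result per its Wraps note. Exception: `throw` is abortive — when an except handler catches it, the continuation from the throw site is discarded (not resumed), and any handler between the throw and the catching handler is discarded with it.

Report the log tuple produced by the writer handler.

Evaluation trace:
tell(1) @ H2 ⇒ log+=1
throw(2) @ H1 caught ⇒ 30
H2 returns (30, (1))
H3 returns [(30, (1))]
= [(30, (1))]

Answer: (1)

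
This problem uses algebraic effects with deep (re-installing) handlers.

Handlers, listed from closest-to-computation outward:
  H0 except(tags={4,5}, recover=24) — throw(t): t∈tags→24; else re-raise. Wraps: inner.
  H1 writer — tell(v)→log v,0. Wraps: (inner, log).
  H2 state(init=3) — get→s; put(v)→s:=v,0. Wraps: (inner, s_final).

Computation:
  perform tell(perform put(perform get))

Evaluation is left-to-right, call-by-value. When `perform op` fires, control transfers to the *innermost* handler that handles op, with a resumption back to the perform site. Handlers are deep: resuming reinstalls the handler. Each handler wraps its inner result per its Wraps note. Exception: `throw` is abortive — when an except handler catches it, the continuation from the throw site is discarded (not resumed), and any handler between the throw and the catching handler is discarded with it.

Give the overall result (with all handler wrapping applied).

Working:
get @ H2 ⇒ 3
put(3) @ H2 ⇒ s:=3
tell(0) @ H1 ⇒ log+=0
H0 returns 0
H1 returns (0, (0))
H2 returns ((0, (0)), 3)
= ((0, (0)), 3)

Answer: ((0, (0)), 3)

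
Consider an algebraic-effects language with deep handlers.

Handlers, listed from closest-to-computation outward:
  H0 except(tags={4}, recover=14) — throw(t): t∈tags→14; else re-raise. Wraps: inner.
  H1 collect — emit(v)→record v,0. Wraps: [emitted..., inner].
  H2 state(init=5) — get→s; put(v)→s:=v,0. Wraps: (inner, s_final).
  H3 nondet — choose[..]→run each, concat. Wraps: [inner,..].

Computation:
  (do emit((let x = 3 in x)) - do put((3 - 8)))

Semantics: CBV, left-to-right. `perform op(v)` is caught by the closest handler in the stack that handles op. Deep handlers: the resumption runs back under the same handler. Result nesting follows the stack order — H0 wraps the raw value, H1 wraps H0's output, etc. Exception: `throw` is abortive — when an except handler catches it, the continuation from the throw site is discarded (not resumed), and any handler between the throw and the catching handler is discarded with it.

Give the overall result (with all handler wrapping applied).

Evaluation trace:
emit(3) @ H1 ⇒ out+=3
put(-5) @ H2 ⇒ s:=-5
H0 returns 0
H1 returns [3, 0]
H2 returns ([3, 0], -5)
H3 returns [([3, 0], -5)]
= [([3, 0], -5)]

Answer: [([3, 0], -5)]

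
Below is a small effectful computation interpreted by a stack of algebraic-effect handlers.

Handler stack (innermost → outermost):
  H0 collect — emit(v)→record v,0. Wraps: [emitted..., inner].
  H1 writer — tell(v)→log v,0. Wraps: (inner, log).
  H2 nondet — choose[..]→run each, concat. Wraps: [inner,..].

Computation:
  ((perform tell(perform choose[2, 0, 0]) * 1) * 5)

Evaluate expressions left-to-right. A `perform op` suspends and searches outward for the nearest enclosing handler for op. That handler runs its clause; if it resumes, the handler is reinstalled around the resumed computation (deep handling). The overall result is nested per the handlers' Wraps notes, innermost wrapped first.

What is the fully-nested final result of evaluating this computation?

Answer: [([0], (2)), ([0], (0)), ([0], (0))]

Evaluation trace:
choose[2, 0, 0] @ H2
  branch[0] choose=2:
    tell(2) @ H1 ⇒ log+=2
    H0 returns [0]
    H1 returns ([0], (2))
    H2 returns [([0], (2))]
  branch[1] choose=0:
    tell(0) @ H1 ⇒ log+=0
    H0 returns [0]
    H1 returns ([0], (0))
    H2 returns [([0], (0))]
  branch[2] choose=0:
    tell(0) @ H1 ⇒ log+=0
    H0 returns [0]
    H1 returns ([0], (0))
    H2 returns [([0], (0))]
= [([0], (2)), ([0], (0)), ([0], (0))]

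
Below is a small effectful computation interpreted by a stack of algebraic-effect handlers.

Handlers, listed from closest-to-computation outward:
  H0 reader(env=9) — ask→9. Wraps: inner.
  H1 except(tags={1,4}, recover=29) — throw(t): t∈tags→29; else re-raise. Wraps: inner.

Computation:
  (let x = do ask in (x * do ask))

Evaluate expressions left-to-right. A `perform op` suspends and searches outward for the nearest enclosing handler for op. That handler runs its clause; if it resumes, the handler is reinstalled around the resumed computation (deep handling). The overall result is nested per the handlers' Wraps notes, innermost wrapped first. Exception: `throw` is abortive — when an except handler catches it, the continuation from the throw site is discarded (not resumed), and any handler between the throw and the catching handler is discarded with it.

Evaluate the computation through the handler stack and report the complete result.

Evaluation trace:
ask @ H0 ⇒ 9
ask @ H0 ⇒ 9
H0 returns 81
H1 returns 81
= 81

Answer: 81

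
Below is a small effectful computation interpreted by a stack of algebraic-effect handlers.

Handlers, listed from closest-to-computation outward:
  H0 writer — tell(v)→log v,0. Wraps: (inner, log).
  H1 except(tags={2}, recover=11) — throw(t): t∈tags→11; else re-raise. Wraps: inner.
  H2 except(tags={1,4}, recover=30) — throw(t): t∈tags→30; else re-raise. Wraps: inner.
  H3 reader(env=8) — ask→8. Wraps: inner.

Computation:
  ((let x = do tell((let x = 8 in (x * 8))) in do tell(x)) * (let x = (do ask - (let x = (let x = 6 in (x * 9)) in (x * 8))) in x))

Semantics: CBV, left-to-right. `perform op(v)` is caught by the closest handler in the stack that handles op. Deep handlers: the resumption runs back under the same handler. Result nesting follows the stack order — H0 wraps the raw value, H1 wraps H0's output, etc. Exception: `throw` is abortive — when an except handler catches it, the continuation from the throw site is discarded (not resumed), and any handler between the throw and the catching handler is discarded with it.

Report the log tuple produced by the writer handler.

Evaluation trace:
tell(64) @ H0 ⇒ log+=64
tell(0) @ H0 ⇒ log+=0
ask @ H3 ⇒ 8
H0 returns (0, (64, 0))
H1 returns (0, (64, 0))
H2 returns (0, (64, 0))
H3 returns (0, (64, 0))
= (0, (64, 0))

Answer: (64, 0)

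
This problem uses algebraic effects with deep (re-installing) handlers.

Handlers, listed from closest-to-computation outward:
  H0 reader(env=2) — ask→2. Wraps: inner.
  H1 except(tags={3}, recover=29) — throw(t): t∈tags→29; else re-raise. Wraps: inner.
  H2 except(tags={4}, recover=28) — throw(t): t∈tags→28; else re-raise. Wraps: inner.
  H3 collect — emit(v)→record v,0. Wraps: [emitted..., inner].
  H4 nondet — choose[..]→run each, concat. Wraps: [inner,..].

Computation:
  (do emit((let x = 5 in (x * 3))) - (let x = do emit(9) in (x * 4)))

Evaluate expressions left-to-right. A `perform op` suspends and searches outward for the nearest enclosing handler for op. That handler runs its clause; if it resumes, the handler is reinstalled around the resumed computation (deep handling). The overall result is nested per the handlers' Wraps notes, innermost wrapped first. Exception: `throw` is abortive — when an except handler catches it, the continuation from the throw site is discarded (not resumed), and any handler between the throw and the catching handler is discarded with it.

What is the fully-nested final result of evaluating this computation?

Step-by-step:
emit(15) @ H3 ⇒ out+=15
emit(9) @ H3 ⇒ out+=9
H0 returns 0
H1 returns 0
H2 returns 0
H3 returns [15, 9, 0]
H4 returns [[15, 9, 0]]
= [[15, 9, 0]]

Answer: [[15, 9, 0]]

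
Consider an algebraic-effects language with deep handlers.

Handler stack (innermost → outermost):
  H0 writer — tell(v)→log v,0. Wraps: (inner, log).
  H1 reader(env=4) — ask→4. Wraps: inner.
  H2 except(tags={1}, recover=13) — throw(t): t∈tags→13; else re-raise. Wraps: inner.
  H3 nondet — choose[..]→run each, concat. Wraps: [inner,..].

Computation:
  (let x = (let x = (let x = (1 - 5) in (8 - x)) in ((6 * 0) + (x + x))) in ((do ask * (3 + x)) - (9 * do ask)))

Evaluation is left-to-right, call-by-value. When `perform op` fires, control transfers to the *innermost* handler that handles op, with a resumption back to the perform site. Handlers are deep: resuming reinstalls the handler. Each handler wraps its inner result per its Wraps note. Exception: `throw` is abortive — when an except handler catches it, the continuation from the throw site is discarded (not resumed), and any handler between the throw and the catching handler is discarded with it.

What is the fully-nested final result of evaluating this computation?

Evaluation trace:
ask @ H1 ⇒ 4
ask @ H1 ⇒ 4
H0 returns (72, ())
H1 returns (72, ())
H2 returns (72, ())
H3 returns [(72, ())]
= [(72, ())]

Answer: [(72, ())]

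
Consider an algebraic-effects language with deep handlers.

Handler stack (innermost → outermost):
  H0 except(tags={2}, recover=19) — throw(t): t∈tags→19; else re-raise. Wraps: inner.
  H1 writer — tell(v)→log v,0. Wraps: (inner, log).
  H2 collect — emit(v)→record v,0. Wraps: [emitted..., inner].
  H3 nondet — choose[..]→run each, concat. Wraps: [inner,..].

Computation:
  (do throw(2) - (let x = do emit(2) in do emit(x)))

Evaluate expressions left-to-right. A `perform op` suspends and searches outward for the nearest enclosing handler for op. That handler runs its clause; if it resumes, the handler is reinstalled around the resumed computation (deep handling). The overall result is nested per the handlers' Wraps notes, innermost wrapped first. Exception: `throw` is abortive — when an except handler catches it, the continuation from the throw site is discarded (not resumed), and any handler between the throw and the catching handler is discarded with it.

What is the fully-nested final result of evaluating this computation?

Answer: [[(19, ())]]

Working:
throw(2) @ H0 caught ⇒ 19
H1 returns (19, ())
H2 returns [(19, ())]
H3 returns [[(19, ())]]
= [[(19, ())]]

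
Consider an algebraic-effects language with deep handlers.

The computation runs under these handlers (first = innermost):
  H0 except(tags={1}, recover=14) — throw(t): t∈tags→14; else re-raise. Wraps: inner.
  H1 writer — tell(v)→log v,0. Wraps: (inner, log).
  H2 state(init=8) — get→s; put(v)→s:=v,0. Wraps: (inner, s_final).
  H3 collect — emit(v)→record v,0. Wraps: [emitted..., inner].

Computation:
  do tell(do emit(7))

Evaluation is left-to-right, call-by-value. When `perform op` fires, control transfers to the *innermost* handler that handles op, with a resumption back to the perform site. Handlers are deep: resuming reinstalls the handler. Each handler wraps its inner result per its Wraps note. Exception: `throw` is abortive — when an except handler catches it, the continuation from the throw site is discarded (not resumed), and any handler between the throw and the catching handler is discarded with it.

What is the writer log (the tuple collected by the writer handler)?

Working:
emit(7) @ H3 ⇒ out+=7
tell(0) @ H1 ⇒ log+=0
H0 returns 0
H1 returns (0, (0))
H2 returns ((0, (0)), 8)
H3 returns [7, ((0, (0)), 8)]
= [7, ((0, (0)), 8)]

Answer: (0)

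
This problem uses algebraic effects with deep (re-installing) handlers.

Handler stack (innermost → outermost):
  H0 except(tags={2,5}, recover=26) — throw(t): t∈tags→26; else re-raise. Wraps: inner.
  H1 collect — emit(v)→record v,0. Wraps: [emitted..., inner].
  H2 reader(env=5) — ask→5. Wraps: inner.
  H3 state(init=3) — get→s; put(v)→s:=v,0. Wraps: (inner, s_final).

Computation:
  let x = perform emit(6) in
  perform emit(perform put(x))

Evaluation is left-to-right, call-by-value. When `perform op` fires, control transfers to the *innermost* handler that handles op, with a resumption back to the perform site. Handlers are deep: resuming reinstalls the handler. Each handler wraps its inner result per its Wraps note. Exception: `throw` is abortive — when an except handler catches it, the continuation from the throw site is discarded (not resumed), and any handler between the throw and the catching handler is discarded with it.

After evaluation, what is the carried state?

Answer: 0

Working:
emit(6) @ H1 ⇒ out+=6
put(0) @ H3 ⇒ s:=0
emit(0) @ H1 ⇒ out+=0
H0 returns 0
H1 returns [6, 0, 0]
H2 returns [6, 0, 0]
H3 returns ([6, 0, 0], 0)
= ([6, 0, 0], 0)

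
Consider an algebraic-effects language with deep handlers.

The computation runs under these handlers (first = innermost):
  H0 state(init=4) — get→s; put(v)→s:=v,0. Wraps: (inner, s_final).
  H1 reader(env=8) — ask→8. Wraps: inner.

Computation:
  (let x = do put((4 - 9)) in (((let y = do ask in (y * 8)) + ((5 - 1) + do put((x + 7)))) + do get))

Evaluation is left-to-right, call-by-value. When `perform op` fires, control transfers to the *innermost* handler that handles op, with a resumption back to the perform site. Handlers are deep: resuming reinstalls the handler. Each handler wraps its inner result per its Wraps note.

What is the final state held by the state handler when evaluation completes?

Working:
put(-5) @ H0 ⇒ s:=-5
ask @ H1 ⇒ 8
put(7) @ H0 ⇒ s:=7
get @ H0 ⇒ 7
H0 returns (75, 7)
H1 returns (75, 7)
= (75, 7)

Answer: 7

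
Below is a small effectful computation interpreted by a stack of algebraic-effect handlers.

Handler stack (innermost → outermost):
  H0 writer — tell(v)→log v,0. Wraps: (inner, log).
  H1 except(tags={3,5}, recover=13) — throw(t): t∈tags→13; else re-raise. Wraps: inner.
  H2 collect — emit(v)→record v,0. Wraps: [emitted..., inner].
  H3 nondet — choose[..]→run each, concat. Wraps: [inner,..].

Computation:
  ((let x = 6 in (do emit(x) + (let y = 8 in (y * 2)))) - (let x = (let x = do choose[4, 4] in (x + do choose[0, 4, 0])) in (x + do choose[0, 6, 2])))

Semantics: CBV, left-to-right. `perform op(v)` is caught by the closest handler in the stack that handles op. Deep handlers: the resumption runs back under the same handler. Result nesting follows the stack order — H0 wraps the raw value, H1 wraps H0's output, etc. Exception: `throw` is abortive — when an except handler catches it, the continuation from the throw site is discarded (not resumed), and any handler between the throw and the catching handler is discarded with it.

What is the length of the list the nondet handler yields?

Answer: 18

Working:
emit(6) @ H2 ⇒ out+=6
choose[4, 4] @ H3
  branch[0] choose=4:
    choose[0, 4, 0] @ H3
      branch[0] choose=0:
        choose[0, 6, 2] @ H3
          branch[0] choose=0:
            H0 returns (12, ())
            H1 returns (12, ())
            H2 returns [6, (12, ())]
            H3 returns [[6, (12, ())]]
          branch[1] choose=6:
            H0 returns (6, ())
            H1 returns (6, ())
            H2 returns [6, (6, ())]
            H3 returns [[6, (6, ())]]
          branch[2] choose=2:
            H0 returns (10, ())
            H1 returns (10, ())
            H2 returns [6, (10, ())]
            H3 returns [[6, (10, ())]]
      branch[1] choose=4:
        choose[0, 6, 2] @ H3
          branch[0] choose=0:
            H0 returns (8, ())
            H1 returns (8, ())
            H2 returns [6, (8, ())]
            H3 returns [[6, (8, ())]]
          branch[1] choose=6:
            H0 returns (2, ())
            H1 returns (2, ())
            H2 returns [6, (2, ())]
            H3 returns [[6, (2, ())]]
          branch[2] choose=2:
            H0 returns (6, ())
            H1 returns (6, ())
            H2 returns [6, (6, ())]
            H3 returns [[6, (6, ())]]
      branch[2] choose=0:
        choose[0, 6, 2] @ H3
          branch[0] choose=0:
            H0 returns (12, ())
            H1 returns (12, ())
            H2 returns [6, (12, ())]
            H3 returns [[6, (12, ())]]
          branch[1] choose=6:
            H0 returns (6, ())
            H1 returns (6, ())
            H2 returns [6, (6, ())]
            H3 returns [[6, (6, ())]]
          branch[2] choose=2:
            H0 returns (10, ())
            H1 returns (10, ())
            H2 returns [6, (10, ())]
            H3 returns [[6, (10, ())]]
  branch[1] choose=4:
    choose[0, 4, 0] @ H3
      branch[0] choose=0:
        choose[0, 6, 2] @ H3
          branch[0] choose=0:
            H0 returns (12, ())
            H1 returns (12, ())
            H2 returns [6, (12, ())]
            H3 returns [[6, (12, ())]]
          branch[1] choose=6:
            H0 returns (6, ())
            H1 returns (6, ())
            H2 returns [6, (6, ())]
            H3 returns [[6, (6, ())]]
          branch[2] choose=2:
            H0 returns (10, ())
            H1 returns (10, ())
            H2 returns [6, (10, ())]
            H3 returns [[6, (10, ())]]
      branch[1] choose=4:
        choose[0, 6, 2] @ H3
          branch[0] choose=0:
            H0 returns (8, ())
            H1 returns (8, ())
            H2 returns [6, (8, ())]
            H3 returns [[6, (8, ())]]
          branch[1] choose=6:
            H0 returns (2, ())
            H1 returns (2, ())
            H2 returns [6, (2, ())]
            H3 returns [[6, (2, ())]]
          branch[2] choose=2:
            H0 returns (6, ())
            H1 returns (6, ())
            H2 returns [6, (6, ())]
            H3 returns [[6, (6, ())]]
      branch[2] choose=0:
        choose[0, 6, 2] @ H3
          branch[0] choose=0:
            H0 returns (12, ())
            H1 returns (12, ())
            H2 returns [6, (12, ())]
            H3 returns [[6, (12, ())]]
          branch[1] choose=6:
            H0 returns (6, ())
            H1 returns (6, ())
            H2 returns [6, (6, ())]
            H3 returns [[6, (6, ())]]
          branch[2] choose=2:
            H0 returns (10, ())
            H1 returns (10, ())
            H2 returns [6, (10, ())]
            H3 returns [[6, (10, ())]]
= [[6, (12, ())], [6, (6, ())], [6, (10, ())], [6, (8, ())], [6, (2, ())], [6, (6, ())], [6, (12, ())], [6, (6, ())], [6, (10, ())], [6, (12, ())], [6, (6, ())], [6, (10, ())], [6, (8, ())], [6, (2, ())], [6, (6, ())], [6, (12, ())], [6, (6, ())], [6, (10, ())]]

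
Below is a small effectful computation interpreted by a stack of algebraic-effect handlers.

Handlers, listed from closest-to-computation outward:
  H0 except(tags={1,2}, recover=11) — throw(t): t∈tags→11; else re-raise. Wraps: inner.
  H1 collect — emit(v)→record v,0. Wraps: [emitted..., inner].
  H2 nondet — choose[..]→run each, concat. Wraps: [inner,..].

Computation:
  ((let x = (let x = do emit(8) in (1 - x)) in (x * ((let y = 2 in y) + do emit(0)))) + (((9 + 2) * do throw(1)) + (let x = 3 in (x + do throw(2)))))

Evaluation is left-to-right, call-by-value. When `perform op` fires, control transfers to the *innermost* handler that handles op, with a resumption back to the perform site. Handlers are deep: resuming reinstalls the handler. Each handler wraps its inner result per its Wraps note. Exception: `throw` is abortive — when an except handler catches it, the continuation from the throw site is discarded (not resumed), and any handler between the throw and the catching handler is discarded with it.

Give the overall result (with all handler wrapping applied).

Answer: [[8, 0, 11]]

Evaluation trace:
emit(8) @ H1 ⇒ out+=8
emit(0) @ H1 ⇒ out+=0
throw(1) @ H0 caught ⇒ 11
H1 returns [8, 0, 11]
H2 returns [[8, 0, 11]]
= [[8, 0, 11]]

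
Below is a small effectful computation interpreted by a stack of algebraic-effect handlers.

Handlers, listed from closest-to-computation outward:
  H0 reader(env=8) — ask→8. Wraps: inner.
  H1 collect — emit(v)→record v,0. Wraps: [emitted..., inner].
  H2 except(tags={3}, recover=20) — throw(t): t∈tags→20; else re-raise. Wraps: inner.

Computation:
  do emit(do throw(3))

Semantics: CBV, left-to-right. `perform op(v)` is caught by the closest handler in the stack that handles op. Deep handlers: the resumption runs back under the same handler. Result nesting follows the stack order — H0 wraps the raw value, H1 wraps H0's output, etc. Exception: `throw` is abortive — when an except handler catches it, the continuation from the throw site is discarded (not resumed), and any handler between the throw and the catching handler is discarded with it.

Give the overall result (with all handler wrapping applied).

Answer: 20

Working:
throw(3) @ H2 caught ⇒ 20
= 20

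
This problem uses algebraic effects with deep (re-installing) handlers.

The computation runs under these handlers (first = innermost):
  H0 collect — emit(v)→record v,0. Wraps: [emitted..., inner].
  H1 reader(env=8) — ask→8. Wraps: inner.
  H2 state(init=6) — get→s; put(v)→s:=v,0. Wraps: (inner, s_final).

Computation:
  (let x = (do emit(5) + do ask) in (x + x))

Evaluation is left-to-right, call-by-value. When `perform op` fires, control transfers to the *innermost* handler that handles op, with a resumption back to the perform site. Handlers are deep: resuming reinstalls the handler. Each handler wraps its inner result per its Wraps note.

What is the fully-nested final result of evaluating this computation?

Step-by-step:
emit(5) @ H0 ⇒ out+=5
ask @ H1 ⇒ 8
H0 returns [5, 16]
H1 returns [5, 16]
H2 returns ([5, 16], 6)
= ([5, 16], 6)

Answer: ([5, 16], 6)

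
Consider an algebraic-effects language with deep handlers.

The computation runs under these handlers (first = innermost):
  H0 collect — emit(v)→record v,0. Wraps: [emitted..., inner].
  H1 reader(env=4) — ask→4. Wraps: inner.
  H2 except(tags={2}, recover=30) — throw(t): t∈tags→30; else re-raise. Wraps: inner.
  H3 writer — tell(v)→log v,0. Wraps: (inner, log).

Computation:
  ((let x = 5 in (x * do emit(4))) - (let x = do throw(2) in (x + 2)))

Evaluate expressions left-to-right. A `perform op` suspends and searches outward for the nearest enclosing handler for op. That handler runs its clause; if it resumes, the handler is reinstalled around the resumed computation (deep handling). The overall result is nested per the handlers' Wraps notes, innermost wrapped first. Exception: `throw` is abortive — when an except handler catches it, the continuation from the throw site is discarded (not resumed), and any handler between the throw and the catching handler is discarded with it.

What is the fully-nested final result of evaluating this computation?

Answer: (30, ())

Working:
emit(4) @ H0 ⇒ out+=4
throw(2) @ H2 caught ⇒ 30
H3 returns (30, ())
= (30, ())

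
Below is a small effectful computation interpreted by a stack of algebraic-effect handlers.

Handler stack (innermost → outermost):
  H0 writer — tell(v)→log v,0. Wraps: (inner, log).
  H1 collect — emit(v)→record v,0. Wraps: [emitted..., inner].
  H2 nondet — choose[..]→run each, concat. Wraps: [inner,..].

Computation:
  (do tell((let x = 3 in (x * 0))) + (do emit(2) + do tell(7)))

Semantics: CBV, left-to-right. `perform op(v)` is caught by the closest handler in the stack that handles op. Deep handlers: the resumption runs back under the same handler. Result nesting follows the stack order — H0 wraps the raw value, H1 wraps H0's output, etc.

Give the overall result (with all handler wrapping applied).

Answer: [[2, (0, (0, 7))]]

Working:
tell(0) @ H0 ⇒ log+=0
emit(2) @ H1 ⇒ out+=2
tell(7) @ H0 ⇒ log+=7
H0 returns (0, (0, 7))
H1 returns [2, (0, (0, 7))]
H2 returns [[2, (0, (0, 7))]]
= [[2, (0, (0, 7))]]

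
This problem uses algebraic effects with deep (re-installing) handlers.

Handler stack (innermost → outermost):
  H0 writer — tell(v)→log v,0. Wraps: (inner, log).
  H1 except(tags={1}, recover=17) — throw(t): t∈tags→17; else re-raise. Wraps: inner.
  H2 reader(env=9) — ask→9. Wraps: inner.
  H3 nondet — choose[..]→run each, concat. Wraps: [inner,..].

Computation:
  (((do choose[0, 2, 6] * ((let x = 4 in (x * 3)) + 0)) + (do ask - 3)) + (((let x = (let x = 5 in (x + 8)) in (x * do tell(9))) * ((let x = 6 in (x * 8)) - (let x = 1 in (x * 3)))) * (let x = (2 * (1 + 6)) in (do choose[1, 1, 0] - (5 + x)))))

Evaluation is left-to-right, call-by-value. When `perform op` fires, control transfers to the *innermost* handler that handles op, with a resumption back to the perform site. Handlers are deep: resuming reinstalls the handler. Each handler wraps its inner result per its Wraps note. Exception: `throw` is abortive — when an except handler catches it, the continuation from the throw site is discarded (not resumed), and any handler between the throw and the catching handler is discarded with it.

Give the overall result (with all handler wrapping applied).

Answer: [(6, (9)), (6, (9)), (6, (9)), (30, (9)), (30, (9)), (30, (9)), (78, (9)), (78, (9)), (78, (9))]

Evaluation trace:
choose[0, 2, 6] @ H3
  branch[0] choose=0:
    ask @ H2 ⇒ 9
    tell(9) @ H0 ⇒ log+=9
    choose[1, 1, 0] @ H3
      branch[0] choose=1:
        H0 returns (6, (9))
        H1 returns (6, (9))
        H2 returns (6, (9))
        H3 returns [(6, (9))]
      branch[1] choose=1:
        H0 returns (6, (9))
        H1 returns (6, (9))
        H2 returns (6, (9))
        H3 returns [(6, (9))]
      branch[2] choose=0:
        H0 returns (6, (9))
        H1 returns (6, (9))
        H2 returns (6, (9))
        H3 returns [(6, (9))]
  branch[1] choose=2:
    ask @ H2 ⇒ 9
    tell(9) @ H0 ⇒ log+=9
    choose[1, 1, 0] @ H3
      branch[0] choose=1:
        H0 returns (30, (9))
        H1 returns (30, (9))
        H2 returns (30, (9))
        H3 returns [(30, (9))]
      branch[1] choose=1:
        H0 returns (30, (9))
        H1 returns (30, (9))
        H2 returns (30, (9))
        H3 returns [(30, (9))]
      branch[2] choose=0:
        H0 returns (30, (9))
        H1 returns (30, (9))
        H2 returns (30, (9))
        H3 returns [(30, (9))]
  branch[2] choose=6:
    ask @ H2 ⇒ 9
    tell(9) @ H0 ⇒ log+=9
    choose[1, 1, 0] @ H3
      branch[0] choose=1:
        H0 returns (78, (9))
        H1 returns (78, (9))
        H2 returns (78, (9))
        H3 returns [(78, (9))]
      branch[1] choose=1:
        H0 returns (78, (9))
        H1 returns (78, (9))
        H2 returns (78, (9))
        H3 returns [(78, (9))]
      branch[2] choose=0:
        H0 returns (78, (9))
        H1 returns (78, (9))
        H2 returns (78, (9))
        H3 returns [(78, (9))]
= [(6, (9)), (6, (9)), (6, (9)), (30, (9)), (30, (9)), (30, (9)), (78, (9)), (78, (9)), (78, (9))]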